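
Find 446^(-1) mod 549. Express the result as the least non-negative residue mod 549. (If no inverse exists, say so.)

Apply the Euclidean algorithm to 549 and 446:
549 = 1·446 + 103
446 = 4·103 + 34
103 = 3·34 + 1
34 = 34·1 + 0
Since gcd(446, 549) = 1, back-substitute to write 1 as a combination:
1 = 103 − 3·34
1 = −3·446 + 13·103
1 = 13·549 − 16·446
So 446·(-16) ≡ 1 (mod 549), and -16 ≡ 533 (mod 549).

533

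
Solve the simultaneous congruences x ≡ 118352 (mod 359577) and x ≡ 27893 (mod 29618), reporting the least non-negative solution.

9183355355

Write x = 118352 + 359577·k. Then 359577·k ≡ 27893 − 118352 ≡ 28013 (mod 29618).
Need 359577⁻¹ mod 29618. Extended Euclid on (29618, 4161):
29618 = 7·4161 + 491
4161 = 8·491 + 233
491 = 2·233 + 25
233 = 9·25 + 8
25 = 3·8 + 1
8 = 8·1 + 0
Back-substitute:
1 = 25 − 3·8
1 = −3·233 + 28·25
1 = 28·491 − 59·233
1 = −59·4161 + 500·491
1 = 500·29618 − 3559·4161
359577⁻¹ ≡ 26059 (mod 29618), so k ≡ 26059·28013 ≡ 25539 (mod 29618).
x = 118352 + 359577·25539 = 9183355355.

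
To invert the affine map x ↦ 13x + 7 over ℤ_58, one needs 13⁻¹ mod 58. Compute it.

9

Apply the Euclidean algorithm to 58 and 13:
58 = 4×13 + 6
13 = 2×6 + 1
6 = 6×1 + 0
The gcd is 1. Working backward:
1 = 13 − 2·6
1 = −2·58 + 9·13
So 13·9 ≡ 1 (mod 58).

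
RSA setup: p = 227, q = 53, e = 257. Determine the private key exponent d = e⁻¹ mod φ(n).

φ(n) = (p−1)(q−1) = 226·52 = 11752.
Need d with 257·d ≡ 1 (mod 11752). Apply the extended Euclidean algorithm:
11752 = 45*257 + 187
257 = 1*187 + 70
187 = 2*70 + 47
70 = 1*47 + 23
47 = 2*23 + 1
23 = 23*1 + 0
Back-substitute:
1 = 47 − 2·23
1 = −2·70 + 3·47
1 = 3·187 − 8·70
1 = −8·257 + 11·187
1 = 11·11752 − 503·257
So 257·(-503) ≡ 1 (mod 11752), hence d ≡ -503 ≡ 11249 (mod 11752).

11249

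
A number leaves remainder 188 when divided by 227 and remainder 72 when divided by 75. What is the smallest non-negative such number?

Write x = 188 + 227·k. Then 227·k ≡ 72 − 188 ≡ 34 (mod 75).
Need 227⁻¹ mod 75. Extended Euclid on (75, 2):
75 = 37·2 + 1
2 = 2·1 + 0
Back-substitute:
1 = 75 − 37·2
227⁻¹ ≡ 38 (mod 75), so k ≡ 38·34 ≡ 17 (mod 75).
x = 188 + 227·17 = 4047.

4047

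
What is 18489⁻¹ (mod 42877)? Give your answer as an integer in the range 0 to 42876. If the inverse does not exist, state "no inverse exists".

Extended Euclidean algorithm:
42877 = 2×18489 + 5899
18489 = 3×5899 + 792
5899 = 7×792 + 355
792 = 2×355 + 82
355 = 4×82 + 27
82 = 3×27 + 1
27 = 27×1 + 0
The gcd is 1. Working backward:
1 = 82 − 3·27
1 = −3·355 + 13·82
1 = 13·792 − 29·355
1 = −29·5899 + 216·792
1 = 216·18489 − 677·5899
1 = −677·42877 + 1570·18489
So 18489·1570 ≡ 1 (mod 42877).

1570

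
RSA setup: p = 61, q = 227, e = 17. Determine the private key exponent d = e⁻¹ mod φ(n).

2393

φ(n) = (p−1)(q−1) = 60·226 = 13560.
Need d with 17·d ≡ 1 (mod 13560). Apply the extended Euclidean algorithm:
13560 = 797*17 + 11
17 = 1*11 + 6
11 = 1*6 + 5
6 = 1*5 + 1
5 = 5*1 + 0
Back-substitute:
1 = 6 − 5
1 = −11 + 2·6
1 = 2·17 − 3·11
1 = −3·13560 + 2393·17
So 17·2393 ≡ 1 (mod 13560), hence d = 2393.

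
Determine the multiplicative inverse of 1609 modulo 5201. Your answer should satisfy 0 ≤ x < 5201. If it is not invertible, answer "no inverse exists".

gcd(5201, 1609) by repeated division:
5201 = 3·1609 + 374
1609 = 4·374 + 113
374 = 3·113 + 35
113 = 3·35 + 8
35 = 4·8 + 3
8 = 2·3 + 2
3 = 1·2 + 1
2 = 2·1 + 0
Since gcd(1609, 5201) = 1, back-substitute to write 1 as a combination:
1 = 3 − 2
1 = −8 + 3·3
1 = 3·35 − 13·8
1 = −13·113 + 42·35
1 = 42·374 − 139·113
1 = −139·1609 + 598·374
1 = 598·5201 − 1933·1609
So 1609·(-1933) ≡ 1 (mod 5201), and -1933 ≡ 3268 (mod 5201).

3268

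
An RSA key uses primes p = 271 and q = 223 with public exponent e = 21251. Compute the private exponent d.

46751

φ(n) = (p−1)(q−1) = 270·222 = 59940.
Need d with 21251·d ≡ 1 (mod 59940). Apply the extended Euclidean algorithm:
59940 = 2*21251 + 17438
21251 = 1*17438 + 3813
17438 = 4*3813 + 2186
3813 = 1*2186 + 1627
2186 = 1*1627 + 559
1627 = 2*559 + 509
559 = 1*509 + 50
509 = 10*50 + 9
50 = 5*9 + 5
9 = 1*5 + 4
5 = 1*4 + 1
4 = 4*1 + 0
Back-substitute:
1 = 5 − 4
1 = −9 + 2·5
1 = 2·50 − 11·9
1 = −11·509 + 112·50
1 = 112·559 − 123·509
1 = −123·1627 + 358·559
1 = 358·2186 − 481·1627
1 = −481·3813 + 839·2186
1 = 839·17438 − 3837·3813
1 = −3837·21251 + 4676·17438
1 = 4676·59940 − 13189·21251
So 21251·(-13189) ≡ 1 (mod 59940), hence d ≡ -13189 ≡ 46751 (mod 59940).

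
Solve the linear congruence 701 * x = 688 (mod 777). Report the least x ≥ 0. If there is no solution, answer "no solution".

359

First find gcd(701, 777):
777 = 1·701 + 76
701 = 9·76 + 17
76 = 4·17 + 8
17 = 2·8 + 1
8 = 8·1 + 0
gcd = 1, so a unique solution mod 777 exists.
Back-substitute for the Bézout coefficients:
1 = 17 − 2·8
1 = −2·76 + 9·17
1 = 9·701 − 83·76
1 = −83·777 + 92·701
So 701·(92) ≡ 1 (mod 777), giving 701⁻¹ ≡ 92.
x ≡ 701⁻¹·688 ≡ 92·688 ≡ 359 (mod 777).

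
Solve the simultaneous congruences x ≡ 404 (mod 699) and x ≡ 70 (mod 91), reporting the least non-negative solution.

Write x = 404 + 699·k. Then 699·k ≡ 70 − 404 ≡ 30 (mod 91).
Need 699⁻¹ mod 91. Extended Euclid on (91, 62):
91 = 1×62 + 29
62 = 2×29 + 4
29 = 7×4 + 1
4 = 4×1 + 0
Back-substitute:
1 = 29 − 7·4
1 = −7·62 + 15·29
1 = 15·91 − 22·62
699⁻¹ ≡ 69 (mod 91), so k ≡ 69·30 ≡ 68 (mod 91).
x = 404 + 699·68 = 47936.

47936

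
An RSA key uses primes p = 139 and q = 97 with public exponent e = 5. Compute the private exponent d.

7949

φ(n) = (p−1)(q−1) = 138·96 = 13248.
Need d with 5·d ≡ 1 (mod 13248). Apply the extended Euclidean algorithm:
13248 = 2649*5 + 3
5 = 1*3 + 2
3 = 1*2 + 1
2 = 2*1 + 0
Back-substitute:
1 = 3 − 2
1 = −5 + 2·3
1 = 2·13248 − 5299·5
So 5·(-5299) ≡ 1 (mod 13248), hence d ≡ -5299 ≡ 7949 (mod 13248).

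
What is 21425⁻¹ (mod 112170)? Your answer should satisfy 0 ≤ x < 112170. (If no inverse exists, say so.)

no inverse exists

Euclidean algorithm on 112170, 21425:
112170 = 5·21425 + 5045
21425 = 4·5045 + 1245
5045 = 4·1245 + 65
1245 = 19·65 + 10
65 = 6·10 + 5
10 = 2·5 + 0
Since gcd = 5 > 1, 21425 is not a unit mod 112170.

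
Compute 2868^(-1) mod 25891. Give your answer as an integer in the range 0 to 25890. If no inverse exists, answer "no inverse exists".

18353

Run Euclid on (25891, 2868):
25891 = 9·2868 + 79
2868 = 36·79 + 24
79 = 3·24 + 7
24 = 3·7 + 3
7 = 2·3 + 1
3 = 3·1 + 0
Since gcd(2868, 25891) = 1, back-substitute to write 1 as a combination:
1 = 7 − 2·3
1 = −2·24 + 7·7
1 = 7·79 − 23·24
1 = −23·2868 + 835·79
1 = 835·25891 − 7538·2868
So 2868·(-7538) ≡ 1 (mod 25891), and -7538 ≡ 18353 (mod 25891).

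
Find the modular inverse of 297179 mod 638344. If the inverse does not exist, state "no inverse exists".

Apply the Euclidean algorithm to 638344 and 297179:
638344 = 2×297179 + 43986
297179 = 6×43986 + 33263
43986 = 1×33263 + 10723
33263 = 3×10723 + 1094
10723 = 9×1094 + 877
1094 = 1×877 + 217
877 = 4×217 + 9
217 = 24×9 + 1
9 = 9×1 + 0
The gcd is 1. Working backward:
1 = 217 − 24·9
1 = −24·877 + 97·217
1 = 97·1094 − 121·877
1 = −121·10723 + 1186·1094
1 = 1186·33263 − 3679·10723
1 = −3679·43986 + 4865·33263
1 = 4865·297179 − 32869·43986
1 = −32869·638344 + 70603·297179
So 297179·70603 ≡ 1 (mod 638344).

70603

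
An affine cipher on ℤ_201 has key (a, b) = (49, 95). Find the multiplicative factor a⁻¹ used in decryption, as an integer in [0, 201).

gcd(201, 49) by repeated division:
201 = 4*49 + 5
49 = 9*5 + 4
5 = 1*4 + 1
4 = 4*1 + 0
gcd = 1, so the inverse exists. Back-substitute:
1 = 5 − 4
1 = −49 + 10·5
1 = 10·201 − 41·49
So 49·(-41) ≡ 1 (mod 201), and -41 ≡ 160 (mod 201).

160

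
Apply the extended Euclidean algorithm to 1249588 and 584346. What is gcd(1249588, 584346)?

Euclidean algorithm:
1249588 = 2*584346 + 80896
584346 = 7*80896 + 18074
80896 = 4*18074 + 8600
18074 = 2*8600 + 874
8600 = 9*874 + 734
874 = 1*734 + 140
734 = 5*140 + 34
140 = 4*34 + 4
34 = 8*4 + 2
4 = 2*2 + 0
gcd(1249588, 584346) = 2.
Express as a combination:
2 = 34 − 8·4
2 = −8·140 + 33·34
2 = 33·734 − 173·140
2 = −173·874 + 206·734
2 = 206·8600 − 2027·874
2 = −2027·18074 + 4260·8600
2 = 4260·80896 − 19067·18074
2 = −19067·584346 + 137729·80896
2 = 137729·1249588 − 294525·584346
So 2 = (137729)·1249588 + (-294525)·584346.

2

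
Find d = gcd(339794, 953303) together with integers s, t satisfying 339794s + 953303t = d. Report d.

Repeated division:
953303 = 2*339794 + 273715
339794 = 1*273715 + 66079
273715 = 4*66079 + 9399
66079 = 7*9399 + 286
9399 = 32*286 + 247
286 = 1*247 + 39
247 = 6*39 + 13
39 = 3*13 + 0
gcd(339794, 953303) = 13.
Express as a combination:
13 = 247 − 6·39
13 = −6·286 + 7·247
13 = 7·9399 − 230·286
13 = −230·66079 + 1617·9399
13 = 1617·273715 − 6698·66079
13 = −6698·339794 + 8315·273715
13 = 8315·953303 − 23328·339794
So 13 = (8315)·953303 + (-23328)·339794.

13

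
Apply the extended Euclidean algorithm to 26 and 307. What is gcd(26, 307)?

Repeated division:
307 = 11*26 + 21
26 = 1*21 + 5
21 = 4*5 + 1
5 = 5*1 + 0
gcd(26, 307) = 1.
Back-substituting:
1 = 21 − 4·5
1 = −4·26 + 5·21
1 = 5·307 − 59·26
So 1 = (5)·307 + (-59)·26.

1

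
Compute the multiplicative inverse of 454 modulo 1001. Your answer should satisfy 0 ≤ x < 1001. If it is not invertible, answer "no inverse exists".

Apply the Euclidean algorithm to 1001 and 454:
1001 = 2·454 + 93
454 = 4·93 + 82
93 = 1·82 + 11
82 = 7·11 + 5
11 = 2·5 + 1
5 = 5·1 + 0
Since gcd(454, 1001) = 1, back-substitute to write 1 as a combination:
1 = 11 − 2·5
1 = −2·82 + 15·11
1 = 15·93 − 17·82
1 = −17·454 + 83·93
1 = 83·1001 − 183·454
Thus 454·(-183) ≡ 1 (mod 1001); reducing, -183 mod 1001 = 818.

818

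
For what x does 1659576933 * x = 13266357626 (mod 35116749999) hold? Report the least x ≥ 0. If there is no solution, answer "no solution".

no solution

gcd(1659576933, 35116749999):
35116749999 = 21·1659576933 + 265634406
1659576933 = 6·265634406 + 65770497
265634406 = 4·65770497 + 2552418
65770497 = 25·2552418 + 1960047
2552418 = 1·1960047 + 592371
1960047 = 3·592371 + 182934
592371 = 3·182934 + 43569
182934 = 4·43569 + 8658
43569 = 5·8658 + 279
8658 = 31·279 + 9
279 = 31·9 + 0
gcd = 9, but 9 ∤ 13266357626, so the congruence has no solution.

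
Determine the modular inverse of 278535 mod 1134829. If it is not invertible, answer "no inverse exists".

785423

gcd(1134829, 278535) by repeated division:
1134829 = 4×278535 + 20689
278535 = 13×20689 + 9578
20689 = 2×9578 + 1533
9578 = 6×1533 + 380
1533 = 4×380 + 13
380 = 29×13 + 3
13 = 4×3 + 1
3 = 3×1 + 0
Since gcd(278535, 1134829) = 1, back-substitute to write 1 as a combination:
1 = 13 − 4·3
1 = −4·380 + 117·13
1 = 117·1533 − 472·380
1 = −472·9578 + 2949·1533
1 = 2949·20689 − 6370·9578
1 = −6370·278535 + 85759·20689
1 = 85759·1134829 − 349406·278535
Thus 278535·(-349406) ≡ 1 (mod 1134829); reducing, -349406 mod 1134829 = 785423.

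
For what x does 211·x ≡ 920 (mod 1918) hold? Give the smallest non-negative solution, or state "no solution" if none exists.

1886

First find gcd(211, 1918):
1918 = 9*211 + 19
211 = 11*19 + 2
19 = 9*2 + 1
2 = 2*1 + 0
gcd = 1, so a unique solution mod 1918 exists.
Back-substitute for the Bézout coefficients:
1 = 19 − 9·2
1 = −9·211 + 100·19
1 = 100·1918 − 909·211
So 211·(-909) ≡ 1 (mod 1918), giving 211⁻¹ ≡ 1009.
x ≡ 211⁻¹·920 ≡ 1009·920 ≡ 1886 (mod 1918).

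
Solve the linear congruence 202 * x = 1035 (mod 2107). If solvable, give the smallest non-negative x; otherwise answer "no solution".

99

First find gcd(202, 2107):
2107 = 10*202 + 87
202 = 2*87 + 28
87 = 3*28 + 3
28 = 9*3 + 1
3 = 3*1 + 0
gcd = 1, so a unique solution mod 2107 exists.
Back-substitute for the Bézout coefficients:
1 = 28 − 9·3
1 = −9·87 + 28·28
1 = 28·202 − 65·87
1 = −65·2107 + 678·202
So 202·(678) ≡ 1 (mod 2107), giving 202⁻¹ ≡ 678.
x ≡ 202⁻¹·1035 ≡ 678·1035 ≡ 99 (mod 2107).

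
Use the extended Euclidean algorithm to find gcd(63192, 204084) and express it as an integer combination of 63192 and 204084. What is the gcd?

12

Euclidean algorithm:
204084 = 3×63192 + 14508
63192 = 4×14508 + 5160
14508 = 2×5160 + 4188
5160 = 1×4188 + 972
4188 = 4×972 + 300
972 = 3×300 + 72
300 = 4×72 + 12
72 = 6×12 + 0
gcd(63192, 204084) = 12.
Express as a combination:
12 = 300 − 4·72
12 = −4·972 + 13·300
12 = 13·4188 − 56·972
12 = −56·5160 + 69·4188
12 = 69·14508 − 194·5160
12 = −194·63192 + 845·14508
12 = 845·204084 − 2729·63192
So 12 = (845)·204084 + (-2729)·63192.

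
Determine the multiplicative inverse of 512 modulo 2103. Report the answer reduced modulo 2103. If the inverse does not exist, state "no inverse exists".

497

Extended Euclidean algorithm:
2103 = 4*512 + 55
512 = 9*55 + 17
55 = 3*17 + 4
17 = 4*4 + 1
4 = 4*1 + 0
Since gcd(512, 2103) = 1, back-substitute to write 1 as a combination:
1 = 17 − 4·4
1 = −4·55 + 13·17
1 = 13·512 − 121·55
1 = −121·2103 + 497·512
So 512·497 ≡ 1 (mod 2103).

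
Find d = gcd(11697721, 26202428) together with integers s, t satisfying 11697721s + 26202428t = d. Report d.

Euclidean algorithm:
26202428 = 2·11697721 + 2806986
11697721 = 4·2806986 + 469777
2806986 = 5·469777 + 458101
469777 = 1·458101 + 11676
458101 = 39·11676 + 2737
11676 = 4·2737 + 728
2737 = 3·728 + 553
728 = 1·553 + 175
553 = 3·175 + 28
175 = 6·28 + 7
28 = 4·7 + 0
gcd(11697721, 26202428) = 7.
Express as a combination:
7 = 175 − 6·28
7 = −6·553 + 19·175
7 = 19·728 − 25·553
7 = −25·2737 + 94·728
7 = 94·11676 − 401·2737
7 = −401·458101 + 15733·11676
7 = 15733·469777 − 16134·458101
7 = −16134·2806986 + 96403·469777
7 = 96403·11697721 − 401746·2806986
7 = −401746·26202428 + 899895·11697721
So 7 = (-401746)·26202428 + (899895)·11697721.

7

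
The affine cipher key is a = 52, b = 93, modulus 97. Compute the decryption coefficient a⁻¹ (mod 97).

28

Extended Euclidean algorithm:
97 = 1×52 + 45
52 = 1×45 + 7
45 = 6×7 + 3
7 = 2×3 + 1
3 = 3×1 + 0
The gcd is 1. Working backward:
1 = 7 − 2·3
1 = −2·45 + 13·7
1 = 13·52 − 15·45
1 = −15·97 + 28·52
So 52·28 ≡ 1 (mod 97).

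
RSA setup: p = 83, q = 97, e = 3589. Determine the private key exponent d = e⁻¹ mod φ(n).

397

φ(n) = (p−1)(q−1) = 82·96 = 7872.
Need d with 3589·d ≡ 1 (mod 7872). Apply the extended Euclidean algorithm:
7872 = 2*3589 + 694
3589 = 5*694 + 119
694 = 5*119 + 99
119 = 1*99 + 20
99 = 4*20 + 19
20 = 1*19 + 1
19 = 19*1 + 0
Back-substitute:
1 = 20 − 19
1 = −99 + 5·20
1 = 5·119 − 6·99
1 = −6·694 + 35·119
1 = 35·3589 − 181·694
1 = −181·7872 + 397·3589
So 3589·397 ≡ 1 (mod 7872), hence d = 397.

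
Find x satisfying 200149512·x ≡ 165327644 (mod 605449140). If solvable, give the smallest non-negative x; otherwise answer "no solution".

no solution

gcd(200149512, 605449140):
605449140 = 3×200149512 + 5000604
200149512 = 40×5000604 + 125352
5000604 = 39×125352 + 111876
125352 = 1×111876 + 13476
111876 = 8×13476 + 4068
13476 = 3×4068 + 1272
4068 = 3×1272 + 252
1272 = 5×252 + 12
252 = 21×12 + 0
gcd = 12, but 12 ∤ 165327644, so the congruence has no solution.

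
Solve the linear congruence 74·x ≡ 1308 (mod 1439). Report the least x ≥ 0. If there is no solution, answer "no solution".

1340

First find gcd(74, 1439):
1439 = 19*74 + 33
74 = 2*33 + 8
33 = 4*8 + 1
8 = 8*1 + 0
gcd = 1, so a unique solution mod 1439 exists.
Back-substitute for the Bézout coefficients:
1 = 33 − 4·8
1 = −4·74 + 9·33
1 = 9·1439 − 175·74
So 74·(-175) ≡ 1 (mod 1439), giving 74⁻¹ ≡ 1264.
x ≡ 74⁻¹·1308 ≡ 1264·1308 ≡ 1340 (mod 1439).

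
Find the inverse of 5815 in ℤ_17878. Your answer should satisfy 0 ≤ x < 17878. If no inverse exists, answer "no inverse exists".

gcd(17878, 5815) by repeated division:
17878 = 3*5815 + 433
5815 = 13*433 + 186
433 = 2*186 + 61
186 = 3*61 + 3
61 = 20*3 + 1
3 = 3*1 + 0
The gcd is 1. Working backward:
1 = 61 − 20·3
1 = −20·186 + 61·61
1 = 61·433 − 142·186
1 = −142·5815 + 1907·433
1 = 1907·17878 − 5863·5815
Thus 5815·(-5863) ≡ 1 (mod 17878); reducing, -5863 mod 17878 = 12015.

12015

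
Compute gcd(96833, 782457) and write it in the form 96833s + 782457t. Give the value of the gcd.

1

Repeated division:
782457 = 8*96833 + 7793
96833 = 12*7793 + 3317
7793 = 2*3317 + 1159
3317 = 2*1159 + 999
1159 = 1*999 + 160
999 = 6*160 + 39
160 = 4*39 + 4
39 = 9*4 + 3
4 = 1*3 + 1
3 = 3*1 + 0
gcd(96833, 782457) = 1.
Back-substituting:
1 = 4 − 3
1 = −39 + 10·4
1 = 10·160 − 41·39
1 = −41·999 + 256·160
1 = 256·1159 − 297·999
1 = −297·3317 + 850·1159
1 = 850·7793 − 1997·3317
1 = −1997·96833 + 24814·7793
1 = 24814·782457 − 200509·96833
So 1 = (24814)·782457 + (-200509)·96833.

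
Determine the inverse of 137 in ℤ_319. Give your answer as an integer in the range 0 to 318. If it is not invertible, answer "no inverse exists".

163

Apply the Euclidean algorithm to 319 and 137:
319 = 2·137 + 45
137 = 3·45 + 2
45 = 22·2 + 1
2 = 2·1 + 0
gcd = 1, so the inverse exists. Back-substitute:
1 = 45 − 22·2
1 = −22·137 + 67·45
1 = 67·319 − 156·137
Hence 137⁻¹ ≡ -156 ≡ 163 (mod 319).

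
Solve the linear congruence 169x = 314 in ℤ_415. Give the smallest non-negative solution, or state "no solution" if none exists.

326

First find gcd(169, 415):
415 = 2*169 + 77
169 = 2*77 + 15
77 = 5*15 + 2
15 = 7*2 + 1
2 = 2*1 + 0
gcd = 1, so a unique solution mod 415 exists.
Back-substitute for the Bézout coefficients:
1 = 15 − 7·2
1 = −7·77 + 36·15
1 = 36·169 − 79·77
1 = −79·415 + 194·169
So 169·(194) ≡ 1 (mod 415), giving 169⁻¹ ≡ 194.
x ≡ 169⁻¹·314 ≡ 194·314 ≡ 326 (mod 415).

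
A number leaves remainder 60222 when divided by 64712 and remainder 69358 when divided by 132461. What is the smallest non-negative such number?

Write x = 60222 + 64712·k. Then 64712·k ≡ 69358 − 60222 ≡ 9136 (mod 132461).
Need 64712⁻¹ mod 132461. Extended Euclid on (132461, 64712):
132461 = 2·64712 + 3037
64712 = 21·3037 + 935
3037 = 3·935 + 232
935 = 4·232 + 7
232 = 33·7 + 1
7 = 7·1 + 0
Back-substitute:
1 = 232 − 33·7
1 = −33·935 + 133·232
1 = 133·3037 − 432·935
1 = −432·64712 + 9205·3037
1 = 9205·132461 − 18842·64712
64712⁻¹ ≡ 113619 (mod 132461), so k ≡ 113619·9136 ≡ 58788 (mod 132461).
x = 60222 + 64712·58788 = 3804349278.

3804349278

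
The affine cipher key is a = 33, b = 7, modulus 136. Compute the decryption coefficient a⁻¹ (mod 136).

Run Euclid on (136, 33):
136 = 4·33 + 4
33 = 8·4 + 1
4 = 4·1 + 0
gcd = 1, so the inverse exists. Back-substitute:
1 = 33 − 8·4
1 = −8·136 + 33·33
So 33·33 ≡ 1 (mod 136).

33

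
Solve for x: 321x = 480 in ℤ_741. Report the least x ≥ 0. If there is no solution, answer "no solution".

First find gcd(321, 741):
741 = 2×321 + 99
321 = 3×99 + 24
99 = 4×24 + 3
24 = 8×3 + 0
gcd = 3 and 3 | 480, so solutions exist. Divide through by 3: 107x ≡ 160 (mod 247).
Now find 107⁻¹ mod 247:
247 = 2·107 + 33
107 = 3·33 + 8
33 = 4·8 + 1
8 = 8·1 + 0
Back-substitute:
1 = 33 − 4·8
1 = −4·107 + 13·33
1 = 13·247 − 30·107
So 107·(-30) ≡ 1 (mod 247), i.e. 107⁻¹ ≡ 217.
Then x ≡ 217·160 ≡ 140 (mod 247); the smallest non-negative solution is x = 140.

140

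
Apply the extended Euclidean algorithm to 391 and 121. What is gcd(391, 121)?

1

Apply Euclid's algorithm to 391 and 121:
391 = 3·121 + 28
121 = 4·28 + 9
28 = 3·9 + 1
9 = 9·1 + 0
gcd(391, 121) = 1.
Express as a combination:
1 = 28 − 3·9
1 = −3·121 + 13·28
1 = 13·391 − 42·121
So 1 = (13)·391 + (-42)·121.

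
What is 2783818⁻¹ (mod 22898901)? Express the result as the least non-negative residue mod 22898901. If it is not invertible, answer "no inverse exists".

gcd(22898901, 2783818) by repeated division:
22898901 = 8·2783818 + 628357
2783818 = 4·628357 + 270390
628357 = 2·270390 + 87577
270390 = 3·87577 + 7659
87577 = 11·7659 + 3328
7659 = 2·3328 + 1003
3328 = 3·1003 + 319
1003 = 3·319 + 46
319 = 6·46 + 43
46 = 1·43 + 3
43 = 14·3 + 1
3 = 3·1 + 0
Since gcd(2783818, 22898901) = 1, back-substitute to write 1 as a combination:
1 = 43 − 14·3
1 = −14·46 + 15·43
1 = 15·319 − 104·46
1 = −104·1003 + 327·319
1 = 327·3328 − 1085·1003
1 = −1085·7659 + 2497·3328
1 = 2497·87577 − 28552·7659
1 = −28552·270390 + 88153·87577
1 = 88153·628357 − 204858·270390
1 = −204858·2783818 + 907585·628357
1 = 907585·22898901 − 7465538·2783818
Thus 2783818·(-7465538) ≡ 1 (mod 22898901); reducing, -7465538 mod 22898901 = 15433363.

15433363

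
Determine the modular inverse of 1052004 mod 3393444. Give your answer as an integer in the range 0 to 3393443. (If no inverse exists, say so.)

no inverse exists

Compute gcd(1052004, 3393444):
3393444 = 3*1052004 + 237432
1052004 = 4*237432 + 102276
237432 = 2*102276 + 32880
102276 = 3*32880 + 3636
32880 = 9*3636 + 156
3636 = 23*156 + 48
156 = 3*48 + 12
48 = 4*12 + 0
Since gcd = 12 > 1, 1052004 is not a unit mod 3393444.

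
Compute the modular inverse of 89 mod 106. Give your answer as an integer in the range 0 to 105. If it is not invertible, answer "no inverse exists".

81

Run Euclid on (106, 89):
106 = 1·89 + 17
89 = 5·17 + 4
17 = 4·4 + 1
4 = 4·1 + 0
gcd = 1, so the inverse exists. Back-substitute:
1 = 17 − 4·4
1 = −4·89 + 21·17
1 = 21·106 − 25·89
Hence 89⁻¹ ≡ -25 ≡ 81 (mod 106).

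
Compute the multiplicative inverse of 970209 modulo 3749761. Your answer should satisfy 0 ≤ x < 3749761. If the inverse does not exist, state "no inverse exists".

1160359

Extended Euclidean algorithm:
3749761 = 3*970209 + 839134
970209 = 1*839134 + 131075
839134 = 6*131075 + 52684
131075 = 2*52684 + 25707
52684 = 2*25707 + 1270
25707 = 20*1270 + 307
1270 = 4*307 + 42
307 = 7*42 + 13
42 = 3*13 + 3
13 = 4*3 + 1
3 = 3*1 + 0
The gcd is 1. Working backward:
1 = 13 − 4·3
1 = −4·42 + 13·13
1 = 13·307 − 95·42
1 = −95·1270 + 393·307
1 = 393·25707 − 7955·1270
1 = −7955·52684 + 16303·25707
1 = 16303·131075 − 40561·52684
1 = −40561·839134 + 259669·131075
1 = 259669·970209 − 300230·839134
1 = −300230·3749761 + 1160359·970209
So 970209·1160359 ≡ 1 (mod 3749761).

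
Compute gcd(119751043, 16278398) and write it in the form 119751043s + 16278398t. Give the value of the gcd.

Euclidean algorithm:
119751043 = 7*16278398 + 5802257
16278398 = 2*5802257 + 4673884
5802257 = 1*4673884 + 1128373
4673884 = 4*1128373 + 160392
1128373 = 7*160392 + 5629
160392 = 28*5629 + 2780
5629 = 2*2780 + 69
2780 = 40*69 + 20
69 = 3*20 + 9
20 = 2*9 + 2
9 = 4*2 + 1
2 = 2*1 + 0
gcd(119751043, 16278398) = 1.
Express as a combination:
1 = 9 − 4·2
1 = −4·20 + 9·9
1 = 9·69 − 31·20
1 = −31·2780 + 1249·69
1 = 1249·5629 − 2529·2780
1 = −2529·160392 + 72061·5629
1 = 72061·1128373 − 506956·160392
1 = −506956·4673884 + 2099885·1128373
1 = 2099885·5802257 − 2606841·4673884
1 = −2606841·16278398 + 7313567·5802257
1 = 7313567·119751043 − 53801810·16278398
So 1 = (7313567)·119751043 + (-53801810)·16278398.

1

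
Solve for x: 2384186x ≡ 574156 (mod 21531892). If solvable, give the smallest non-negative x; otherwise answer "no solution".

1965472

First find gcd(2384186, 21531892):
21531892 = 9*2384186 + 74218
2384186 = 32*74218 + 9210
74218 = 8*9210 + 538
9210 = 17*538 + 64
538 = 8*64 + 26
64 = 2*26 + 12
26 = 2*12 + 2
12 = 6*2 + 0
gcd = 2 and 2 | 574156, so solutions exist. Divide through by 2: 1192093x ≡ 287078 (mod 10765946).
Now find 1192093⁻¹ mod 10765946:
10765946 = 9×1192093 + 37109
1192093 = 32×37109 + 4605
37109 = 8×4605 + 269
4605 = 17×269 + 32
269 = 8×32 + 13
32 = 2×13 + 6
13 = 2×6 + 1
6 = 6×1 + 0
Back-substitute:
1 = 13 − 2·6
1 = −2·32 + 5·13
1 = 5·269 − 42·32
1 = −42·4605 + 719·269
1 = 719·37109 − 5794·4605
1 = −5794·1192093 + 186127·37109
1 = 186127·10765946 − 1680937·1192093
So 1192093·(-1680937) ≡ 1 (mod 10765946), i.e. 1192093⁻¹ ≡ 9085009.
Then x ≡ 9085009·287078 ≡ 1965472 (mod 10765946); the smallest non-negative solution is x = 1965472.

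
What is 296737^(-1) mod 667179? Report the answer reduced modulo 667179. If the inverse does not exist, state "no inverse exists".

Apply the Euclidean algorithm to 667179 and 296737:
667179 = 2*296737 + 73705
296737 = 4*73705 + 1917
73705 = 38*1917 + 859
1917 = 2*859 + 199
859 = 4*199 + 63
199 = 3*63 + 10
63 = 6*10 + 3
10 = 3*3 + 1
3 = 3*1 + 0
Since gcd(296737, 667179) = 1, back-substitute to write 1 as a combination:
1 = 10 − 3·3
1 = −3·63 + 19·10
1 = 19·199 − 60·63
1 = −60·859 + 259·199
1 = 259·1917 − 578·859
1 = −578·73705 + 22223·1917
1 = 22223·296737 − 89470·73705
1 = −89470·667179 + 201163·296737
So 296737·201163 ≡ 1 (mod 667179).

201163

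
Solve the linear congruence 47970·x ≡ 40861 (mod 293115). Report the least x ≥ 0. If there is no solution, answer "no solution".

gcd(47970, 293115):
293115 = 6×47970 + 5295
47970 = 9×5295 + 315
5295 = 16×315 + 255
315 = 1×255 + 60
255 = 4×60 + 15
60 = 4×15 + 0
gcd = 15, but 15 ∤ 40861, so the congruence has no solution.

no solution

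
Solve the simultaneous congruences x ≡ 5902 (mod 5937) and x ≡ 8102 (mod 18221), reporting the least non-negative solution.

Write x = 5902 + 5937·k. Then 5937·k ≡ 8102 − 5902 ≡ 2200 (mod 18221).
Need 5937⁻¹ mod 18221. Extended Euclid on (18221, 5937):
18221 = 3×5937 + 410
5937 = 14×410 + 197
410 = 2×197 + 16
197 = 12×16 + 5
16 = 3×5 + 1
5 = 5×1 + 0
Back-substitute:
1 = 16 − 3·5
1 = −3·197 + 37·16
1 = 37·410 − 77·197
1 = −77·5937 + 1115·410
1 = 1115·18221 − 3422·5937
5937⁻¹ ≡ 14799 (mod 18221), so k ≡ 14799·2200 ≡ 15094 (mod 18221).
x = 5902 + 5937·15094 = 89618980.

89618980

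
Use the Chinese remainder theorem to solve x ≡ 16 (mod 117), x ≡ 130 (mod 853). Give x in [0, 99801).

Write x = 16 + 117·k. Then 117·k ≡ 130 − 16 ≡ 114 (mod 853).
Need 117⁻¹ mod 853. Extended Euclid on (853, 117):
853 = 7×117 + 34
117 = 3×34 + 15
34 = 2×15 + 4
15 = 3×4 + 3
4 = 1×3 + 1
3 = 3×1 + 0
Back-substitute:
1 = 4 − 3
1 = −15 + 4·4
1 = 4·34 − 9·15
1 = −9·117 + 31·34
1 = 31·853 − 226·117
117⁻¹ ≡ 627 (mod 853), so k ≡ 627·114 ≡ 679 (mod 853).
x = 16 + 117·679 = 79459.

79459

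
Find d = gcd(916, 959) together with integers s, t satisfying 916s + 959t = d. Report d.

1

Repeated division:
959 = 1×916 + 43
916 = 21×43 + 13
43 = 3×13 + 4
13 = 3×4 + 1
4 = 4×1 + 0
gcd(916, 959) = 1.
Express as a combination:
1 = 13 − 3·4
1 = −3·43 + 10·13
1 = 10·916 − 213·43
1 = −213·959 + 223·916
So 1 = (-213)·959 + (223)·916.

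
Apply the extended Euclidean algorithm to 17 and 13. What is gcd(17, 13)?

1

Repeated division:
17 = 1*13 + 4
13 = 3*4 + 1
4 = 4*1 + 0
gcd(17, 13) = 1.
Working backward:
1 = 13 − 3·4
1 = −3·17 + 4·13
So 1 = (-3)·17 + (4)·13.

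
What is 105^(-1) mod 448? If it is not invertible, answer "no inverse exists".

no inverse exists

Compute gcd(105, 448):
448 = 4×105 + 28
105 = 3×28 + 21
28 = 1×21 + 7
21 = 3×7 + 0
The gcd is 7, not 1, hence no inverse exists.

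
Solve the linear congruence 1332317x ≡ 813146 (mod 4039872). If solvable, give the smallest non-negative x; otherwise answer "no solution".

130210

First find gcd(1332317, 4039872):
4039872 = 3×1332317 + 42921
1332317 = 31×42921 + 1766
42921 = 24×1766 + 537
1766 = 3×537 + 155
537 = 3×155 + 72
155 = 2×72 + 11
72 = 6×11 + 6
11 = 1×6 + 5
6 = 1×5 + 1
5 = 5×1 + 0
gcd = 1, so a unique solution mod 4039872 exists.
Back-substitute for the Bézout coefficients:
1 = 6 − 5
1 = −11 + 2·6
1 = 2·72 − 13·11
1 = −13·155 + 28·72
1 = 28·537 − 97·155
1 = −97·1766 + 319·537
1 = 319·42921 − 7753·1766
1 = −7753·1332317 + 240662·42921
1 = 240662·4039872 − 729739·1332317
So 1332317·(-729739) ≡ 1 (mod 4039872), giving 1332317⁻¹ ≡ 3310133.
x ≡ 1332317⁻¹·813146 ≡ 3310133·813146 ≡ 130210 (mod 4039872).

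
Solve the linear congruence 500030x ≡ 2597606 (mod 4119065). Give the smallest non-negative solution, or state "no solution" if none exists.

gcd(500030, 4119065):
4119065 = 8·500030 + 118825
500030 = 4·118825 + 24730
118825 = 4·24730 + 19905
24730 = 1·19905 + 4825
19905 = 4·4825 + 605
4825 = 7·605 + 590
605 = 1·590 + 15
590 = 39·15 + 5
15 = 3·5 + 0
gcd = 5, but 5 ∤ 2597606, so the congruence has no solution.

no solution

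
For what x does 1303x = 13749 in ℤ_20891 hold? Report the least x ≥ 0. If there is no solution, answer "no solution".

4115

First find gcd(1303, 20891):
20891 = 16*1303 + 43
1303 = 30*43 + 13
43 = 3*13 + 4
13 = 3*4 + 1
4 = 4*1 + 0
gcd = 1, so a unique solution mod 20891 exists.
Back-substitute for the Bézout coefficients:
1 = 13 − 3·4
1 = −3·43 + 10·13
1 = 10·1303 − 303·43
1 = −303·20891 + 4858·1303
So 1303·(4858) ≡ 1 (mod 20891), giving 1303⁻¹ ≡ 4858.
x ≡ 1303⁻¹·13749 ≡ 4858·13749 ≡ 4115 (mod 20891).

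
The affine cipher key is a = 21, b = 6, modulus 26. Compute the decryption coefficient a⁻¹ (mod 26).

5

Apply the Euclidean algorithm to 26 and 21:
26 = 1×21 + 5
21 = 4×5 + 1
5 = 5×1 + 0
The gcd is 1. Working backward:
1 = 21 − 4·5
1 = −4·26 + 5·21
So 21·5 ≡ 1 (mod 26).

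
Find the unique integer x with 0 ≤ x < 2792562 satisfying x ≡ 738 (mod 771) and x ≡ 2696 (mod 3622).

Write x = 738 + 771·k. Then 771·k ≡ 2696 − 738 ≡ 1958 (mod 3622).
Need 771⁻¹ mod 3622. Extended Euclid on (3622, 771):
3622 = 4×771 + 538
771 = 1×538 + 233
538 = 2×233 + 72
233 = 3×72 + 17
72 = 4×17 + 4
17 = 4×4 + 1
4 = 4×1 + 0
Back-substitute:
1 = 17 − 4·4
1 = −4·72 + 17·17
1 = 17·233 − 55·72
1 = −55·538 + 127·233
1 = 127·771 − 182·538
1 = −182·3622 + 855·771
771⁻¹ ≡ 855 (mod 3622), so k ≡ 855·1958 ≡ 726 (mod 3622).
x = 738 + 771·726 = 560484.

560484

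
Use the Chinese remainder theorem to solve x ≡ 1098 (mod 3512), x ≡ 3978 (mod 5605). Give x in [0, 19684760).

3636018

Write x = 1098 + 3512·k. Then 3512·k ≡ 3978 − 1098 ≡ 2880 (mod 5605).
Need 3512⁻¹ mod 5605. Extended Euclid on (5605, 3512):
5605 = 1×3512 + 2093
3512 = 1×2093 + 1419
2093 = 1×1419 + 674
1419 = 2×674 + 71
674 = 9×71 + 35
71 = 2×35 + 1
35 = 35×1 + 0
Back-substitute:
1 = 71 − 2·35
1 = −2·674 + 19·71
1 = 19·1419 − 40·674
1 = −40·2093 + 59·1419
1 = 59·3512 − 99·2093
1 = −99·5605 + 158·3512
3512⁻¹ ≡ 158 (mod 5605), so k ≡ 158·2880 ≡ 1035 (mod 5605).
x = 1098 + 3512·1035 = 3636018.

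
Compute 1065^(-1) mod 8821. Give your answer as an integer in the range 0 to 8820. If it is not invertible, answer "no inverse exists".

Apply the Euclidean algorithm to 8821 and 1065:
8821 = 8*1065 + 301
1065 = 3*301 + 162
301 = 1*162 + 139
162 = 1*139 + 23
139 = 6*23 + 1
23 = 23*1 + 0
Since gcd(1065, 8821) = 1, back-substitute to write 1 as a combination:
1 = 139 − 6·23
1 = −6·162 + 7·139
1 = 7·301 − 13·162
1 = −13·1065 + 46·301
1 = 46·8821 − 381·1065
Hence 1065⁻¹ ≡ -381 ≡ 8440 (mod 8821).

8440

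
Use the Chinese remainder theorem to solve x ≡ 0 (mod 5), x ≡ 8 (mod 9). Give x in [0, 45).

Write x = 0 + 5·k. Then 5·k ≡ 8 − 0 ≡ 8 (mod 9).
Need 5⁻¹ mod 9. Extended Euclid on (9, 5):
9 = 1×5 + 4
5 = 1×4 + 1
4 = 4×1 + 0
Back-substitute:
1 = 5 − 4
1 = −9 + 2·5
5⁻¹ ≡ 2 (mod 9), so k ≡ 2·8 ≡ 7 (mod 9).
x = 0 + 5·7 = 35.

35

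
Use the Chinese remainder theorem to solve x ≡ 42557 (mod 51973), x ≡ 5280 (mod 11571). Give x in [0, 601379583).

306787203

Write x = 42557 + 51973·k. Then 51973·k ≡ 5280 − 42557 ≡ 9007 (mod 11571).
Need 51973⁻¹ mod 11571. Extended Euclid on (11571, 5689):
11571 = 2·5689 + 193
5689 = 29·193 + 92
193 = 2·92 + 9
92 = 10·9 + 2
9 = 4·2 + 1
2 = 2·1 + 0
Back-substitute:
1 = 9 − 4·2
1 = −4·92 + 41·9
1 = 41·193 − 86·92
1 = −86·5689 + 2535·193
1 = 2535·11571 − 5156·5689
51973⁻¹ ≡ 6415 (mod 11571), so k ≡ 6415·9007 ≡ 5902 (mod 11571).
x = 42557 + 51973·5902 = 306787203.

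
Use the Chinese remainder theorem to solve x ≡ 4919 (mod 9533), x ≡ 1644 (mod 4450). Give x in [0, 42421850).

15972694

Write x = 4919 + 9533·k. Then 9533·k ≡ 1644 − 4919 ≡ 1175 (mod 4450).
Need 9533⁻¹ mod 4450. Extended Euclid on (4450, 633):
4450 = 7*633 + 19
633 = 33*19 + 6
19 = 3*6 + 1
6 = 6*1 + 0
Back-substitute:
1 = 19 − 3·6
1 = −3·633 + 100·19
1 = 100·4450 − 703·633
9533⁻¹ ≡ 3747 (mod 4450), so k ≡ 3747·1175 ≡ 1675 (mod 4450).
x = 4919 + 9533·1675 = 15972694.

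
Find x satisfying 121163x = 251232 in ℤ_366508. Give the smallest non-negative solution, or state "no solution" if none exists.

First find gcd(121163, 366508):
366508 = 3·121163 + 3019
121163 = 40·3019 + 403
3019 = 7·403 + 198
403 = 2·198 + 7
198 = 28·7 + 2
7 = 3·2 + 1
2 = 2·1 + 0
gcd = 1, so a unique solution mod 366508 exists.
Back-substitute for the Bézout coefficients:
1 = 7 − 3·2
1 = −3·198 + 85·7
1 = 85·403 − 173·198
1 = −173·3019 + 1296·403
1 = 1296·121163 − 52013·3019
1 = −52013·366508 + 157335·121163
So 121163·(157335) ≡ 1 (mod 366508), giving 121163⁻¹ ≡ 157335.
x ≡ 121163⁻¹·251232 ≡ 157335·251232 ≡ 65428 (mod 366508).

65428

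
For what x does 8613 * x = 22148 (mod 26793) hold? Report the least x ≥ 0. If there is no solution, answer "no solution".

gcd(8613, 26793):
26793 = 3*8613 + 954
8613 = 9*954 + 27
954 = 35*27 + 9
27 = 3*9 + 0
gcd = 9, but 9 ∤ 22148, so the congruence has no solution.

no solution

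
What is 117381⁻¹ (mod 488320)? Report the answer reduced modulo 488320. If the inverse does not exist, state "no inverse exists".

120781

Run Euclid on (488320, 117381):
488320 = 4*117381 + 18796
117381 = 6*18796 + 4605
18796 = 4*4605 + 376
4605 = 12*376 + 93
376 = 4*93 + 4
93 = 23*4 + 1
4 = 4*1 + 0
gcd = 1, so the inverse exists. Back-substitute:
1 = 93 − 23·4
1 = −23·376 + 93·93
1 = 93·4605 − 1139·376
1 = −1139·18796 + 4649·4605
1 = 4649·117381 − 29033·18796
1 = −29033·488320 + 120781·117381
So 117381·120781 ≡ 1 (mod 488320).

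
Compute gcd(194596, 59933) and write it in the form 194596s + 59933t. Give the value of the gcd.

Repeated division:
194596 = 3*59933 + 14797
59933 = 4*14797 + 745
14797 = 19*745 + 642
745 = 1*642 + 103
642 = 6*103 + 24
103 = 4*24 + 7
24 = 3*7 + 3
7 = 2*3 + 1
3 = 3*1 + 0
gcd(194596, 59933) = 1.
Back-substituting:
1 = 7 − 2·3
1 = −2·24 + 7·7
1 = 7·103 − 30·24
1 = −30·642 + 187·103
1 = 187·745 − 217·642
1 = −217·14797 + 4310·745
1 = 4310·59933 − 17457·14797
1 = −17457·194596 + 56681·59933
So 1 = (-17457)·194596 + (56681)·59933.

1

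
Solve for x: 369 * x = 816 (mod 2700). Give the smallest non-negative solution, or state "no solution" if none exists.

no solution

gcd(369, 2700):
2700 = 7×369 + 117
369 = 3×117 + 18
117 = 6×18 + 9
18 = 2×9 + 0
gcd = 9, but 9 ∤ 816, so the congruence has no solution.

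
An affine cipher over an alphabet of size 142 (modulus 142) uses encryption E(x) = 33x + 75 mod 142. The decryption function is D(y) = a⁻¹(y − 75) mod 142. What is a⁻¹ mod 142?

99

gcd(142, 33) by repeated division:
142 = 4*33 + 10
33 = 3*10 + 3
10 = 3*3 + 1
3 = 3*1 + 0
gcd = 1, so the inverse exists. Back-substitute:
1 = 10 − 3·3
1 = −3·33 + 10·10
1 = 10·142 − 43·33
So 33·(-43) ≡ 1 (mod 142), and -43 ≡ 99 (mod 142).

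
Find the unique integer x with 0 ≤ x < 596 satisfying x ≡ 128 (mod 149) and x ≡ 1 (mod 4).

Write x = 128 + 149·k. Then 149·k ≡ 1 − 128 ≡ 1 (mod 4).
Need 149⁻¹ mod 4. Extended Euclid on (4, 1):
4 = 4*1 + 0
149⁻¹ ≡ 1 (mod 4), so k ≡ 1·1 ≡ 1 (mod 4).
x = 128 + 149·1 = 277.

277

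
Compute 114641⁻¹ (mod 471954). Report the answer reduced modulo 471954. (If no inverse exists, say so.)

230549

Apply the Euclidean algorithm to 471954 and 114641:
471954 = 4×114641 + 13390
114641 = 8×13390 + 7521
13390 = 1×7521 + 5869
7521 = 1×5869 + 1652
5869 = 3×1652 + 913
1652 = 1×913 + 739
913 = 1×739 + 174
739 = 4×174 + 43
174 = 4×43 + 2
43 = 21×2 + 1
2 = 2×1 + 0
Since gcd(114641, 471954) = 1, back-substitute to write 1 as a combination:
1 = 43 − 21·2
1 = −21·174 + 85·43
1 = 85·739 − 361·174
1 = −361·913 + 446·739
1 = 446·1652 − 807·913
1 = −807·5869 + 2867·1652
1 = 2867·7521 − 3674·5869
1 = −3674·13390 + 6541·7521
1 = 6541·114641 − 56002·13390
1 = −56002·471954 + 230549·114641
So 114641·230549 ≡ 1 (mod 471954).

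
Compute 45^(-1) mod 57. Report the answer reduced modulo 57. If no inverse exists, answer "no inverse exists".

no inverse exists

Compute gcd(45, 57):
57 = 1·45 + 12
45 = 3·12 + 9
12 = 1·9 + 3
9 = 3·3 + 0
The gcd is 3, not 1, hence no inverse exists.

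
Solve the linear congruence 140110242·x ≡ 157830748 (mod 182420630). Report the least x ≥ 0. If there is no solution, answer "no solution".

First find gcd(140110242, 182420630):
182420630 = 1*140110242 + 42310388
140110242 = 3*42310388 + 13179078
42310388 = 3*13179078 + 2773154
13179078 = 4*2773154 + 2086462
2773154 = 1*2086462 + 686692
2086462 = 3*686692 + 26386
686692 = 26*26386 + 656
26386 = 40*656 + 146
656 = 4*146 + 72
146 = 2*72 + 2
72 = 36*2 + 0
gcd = 2 and 2 | 157830748, so solutions exist. Divide through by 2: 70055121x ≡ 78915374 (mod 91210315).
Now find 70055121⁻¹ mod 91210315:
91210315 = 1·70055121 + 21155194
70055121 = 3·21155194 + 6589539
21155194 = 3·6589539 + 1386577
6589539 = 4·1386577 + 1043231
1386577 = 1·1043231 + 343346
1043231 = 3·343346 + 13193
343346 = 26·13193 + 328
13193 = 40·328 + 73
328 = 4·73 + 36
73 = 2·36 + 1
36 = 36·1 + 0
Back-substitute:
1 = 73 − 2·36
1 = −2·328 + 9·73
1 = 9·13193 − 362·328
1 = −362·343346 + 9421·13193
1 = 9421·1043231 − 28625·343346
1 = −28625·1386577 + 38046·1043231
1 = 38046·6589539 − 180809·1386577
1 = −180809·21155194 + 580473·6589539
1 = 580473·70055121 − 1922228·21155194
1 = −1922228·91210315 + 2502701·70055121
So 70055121⁻¹ ≡ 2502701 (mod 91210315).
Then x ≡ 2502701·78915374 ≡ 59522444 (mod 91210315); the smallest non-negative solution is x = 59522444.

59522444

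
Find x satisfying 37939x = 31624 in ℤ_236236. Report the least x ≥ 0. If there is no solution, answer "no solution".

gcd(37939, 236236):
236236 = 6×37939 + 8602
37939 = 4×8602 + 3531
8602 = 2×3531 + 1540
3531 = 2×1540 + 451
1540 = 3×451 + 187
451 = 2×187 + 77
187 = 2×77 + 33
77 = 2×33 + 11
33 = 3×11 + 0
gcd = 11, but 11 ∤ 31624, so the congruence has no solution.

no solution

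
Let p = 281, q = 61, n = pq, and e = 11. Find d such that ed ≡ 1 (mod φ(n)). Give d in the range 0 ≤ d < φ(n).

10691

φ(n) = (p−1)(q−1) = 280·60 = 16800.
Need d with 11·d ≡ 1 (mod 16800). Apply the extended Euclidean algorithm:
16800 = 1527*11 + 3
11 = 3*3 + 2
3 = 1*2 + 1
2 = 2*1 + 0
Back-substitute:
1 = 3 − 2
1 = −11 + 4·3
1 = 4·16800 − 6109·11
So 11·(-6109) ≡ 1 (mod 16800), hence d ≡ -6109 ≡ 10691 (mod 16800).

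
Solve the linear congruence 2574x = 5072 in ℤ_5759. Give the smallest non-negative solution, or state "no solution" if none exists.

gcd(2574, 5759):
5759 = 2·2574 + 611
2574 = 4·611 + 130
611 = 4·130 + 91
130 = 1·91 + 39
91 = 2·39 + 13
39 = 3·13 + 0
gcd = 13, but 13 ∤ 5072, so the congruence has no solution.

no solution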